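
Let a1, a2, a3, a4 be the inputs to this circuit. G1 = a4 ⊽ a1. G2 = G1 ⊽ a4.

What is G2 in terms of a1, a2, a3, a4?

(a4 ⊽ a1) ⊽ a4

G1 = a4 ⊽ a1
G2 = G1 ⊽ a4 = (a4 ⊽ a1) ⊽ a4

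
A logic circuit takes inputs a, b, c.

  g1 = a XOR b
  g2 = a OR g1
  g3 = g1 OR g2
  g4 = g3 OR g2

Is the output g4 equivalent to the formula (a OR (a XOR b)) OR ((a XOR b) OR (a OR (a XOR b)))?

Yes

g1 = a XOR b
g2 = a OR g1 = a OR (a XOR b)
g3 = g1 OR g2 = (a XOR b) OR (a OR (a XOR b))
g4 = g3 OR g2 = ((a XOR b) OR (a OR (a XOR b))) OR (a OR (a XOR b))
At a=0, b=0, c=0: circuit gives 0, formula gives 0.
At a=0, b=1, c=0: circuit gives 1, formula gives 1.
Agrees on all 8 inputs.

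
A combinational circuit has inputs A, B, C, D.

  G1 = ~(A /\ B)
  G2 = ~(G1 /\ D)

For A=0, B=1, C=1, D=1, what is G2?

G1 = ~(0 /\ 1) = 1
G2 = ~(1 /\ 1) = 0

0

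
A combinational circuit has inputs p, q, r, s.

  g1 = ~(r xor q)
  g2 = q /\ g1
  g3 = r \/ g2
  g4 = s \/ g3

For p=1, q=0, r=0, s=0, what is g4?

g1 = ~(0 xor 0) = 1
g2 = 0 /\ 1 = 0
g3 = 0 \/ 0 = 0
g4 = 0 \/ 0 = 0

0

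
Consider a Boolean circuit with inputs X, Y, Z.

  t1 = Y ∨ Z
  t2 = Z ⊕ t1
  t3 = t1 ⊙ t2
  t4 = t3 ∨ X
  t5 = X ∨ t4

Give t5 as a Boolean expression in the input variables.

X ∨ (((Y ∨ Z) ⊙ (Z ⊕ (Y ∨ Z))) ∨ X)

t1 = Y ∨ Z
t2 = Z ⊕ t1 = Z ⊕ (Y ∨ Z)
t3 = t1 ⊙ t2 = (Y ∨ Z) ⊙ (Z ⊕ (Y ∨ Z))
t4 = t3 ∨ X = ((Y ∨ Z) ⊙ (Z ⊕ (Y ∨ Z))) ∨ X
t5 = X ∨ t4 = X ∨ (((Y ∨ Z) ⊙ (Z ⊕ (Y ∨ Z))) ∨ X)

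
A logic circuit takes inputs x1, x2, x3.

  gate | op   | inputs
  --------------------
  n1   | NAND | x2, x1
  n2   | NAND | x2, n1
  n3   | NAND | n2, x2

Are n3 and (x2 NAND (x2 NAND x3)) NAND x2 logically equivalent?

n1 = x2 NAND x1
n2 = x2 NAND n1 = x2 NAND (x2 NAND x1)
n3 = n2 NAND x2 = (x2 NAND (x2 NAND x1)) NAND x2
At x1=0, x2=1, x3=1: circuit gives 1, formula gives 0.

No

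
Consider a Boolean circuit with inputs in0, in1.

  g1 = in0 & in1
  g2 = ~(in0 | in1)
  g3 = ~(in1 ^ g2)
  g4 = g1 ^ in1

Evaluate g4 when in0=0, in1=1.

1

g1 = 0 & 1 = 0
g4 = 0 ^ 1 = 1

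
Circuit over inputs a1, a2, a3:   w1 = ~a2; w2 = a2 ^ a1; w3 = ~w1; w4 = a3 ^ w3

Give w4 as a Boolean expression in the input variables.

a3 ^ ~~a2

w1 = ~a2
w3 = ~w1 = ~~a2
w4 = a3 ^ w3 = a3 ^ ~~a2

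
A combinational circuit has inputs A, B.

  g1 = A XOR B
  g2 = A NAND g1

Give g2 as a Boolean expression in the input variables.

g1 = A XOR B
g2 = A NAND g1 = A NAND (A XOR B)

A NAND (A XOR B)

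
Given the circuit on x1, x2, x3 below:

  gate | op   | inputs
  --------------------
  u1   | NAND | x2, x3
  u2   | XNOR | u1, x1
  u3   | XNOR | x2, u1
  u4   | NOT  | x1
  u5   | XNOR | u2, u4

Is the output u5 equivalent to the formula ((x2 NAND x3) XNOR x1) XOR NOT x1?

u1 = x2 NAND x3
u2 = u1 XNOR x1 = (x2 NAND x3) XNOR x1
u4 = NOT x1
u5 = u2 XNOR u4 = ((x2 NAND x3) XNOR x1) XNOR NOT x1
At x1=0, x2=0, x3=0: circuit gives 0, formula gives 1.

No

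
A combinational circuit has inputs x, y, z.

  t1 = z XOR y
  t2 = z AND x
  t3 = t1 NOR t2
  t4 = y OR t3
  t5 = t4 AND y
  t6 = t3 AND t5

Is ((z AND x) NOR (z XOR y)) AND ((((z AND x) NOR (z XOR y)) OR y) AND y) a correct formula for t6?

Yes

t1 = z XOR y
t2 = z AND x
t3 = t1 NOR t2 = (z XOR y) NOR (z AND x)
t4 = y OR t3 = y OR ((z XOR y) NOR (z AND x))
t5 = t4 AND y = (y OR ((z XOR y) NOR (z AND x))) AND y
t6 = t3 AND t5 = ((z XOR y) NOR (z AND x)) AND ((y OR ((z XOR y) NOR (z AND x))) AND y)
At x=0, y=0, z=0: circuit gives 0, formula gives 0.
At x=0, y=1, z=1: circuit gives 1, formula gives 1.
Agrees on all 8 inputs.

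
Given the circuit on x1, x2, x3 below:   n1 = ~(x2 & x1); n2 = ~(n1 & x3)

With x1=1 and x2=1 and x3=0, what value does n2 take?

1

n1 = ~(1 & 1) = 0
n2 = ~(0 & 0) = 1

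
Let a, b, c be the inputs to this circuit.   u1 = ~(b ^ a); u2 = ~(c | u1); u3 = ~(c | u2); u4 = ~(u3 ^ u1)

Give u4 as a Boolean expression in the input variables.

u1 = ~(b ^ a)
u2 = ~(c | u1) = ~(c | (~(b ^ a)))
u3 = ~(c | u2) = ~(c | (~(c | (~(b ^ a)))))
u4 = ~(u3 ^ u1) = ~((~(c | (~(c | (~(b ^ a)))))) ^ (~(b ^ a)))

~((~(c | (~(c | (~(b ^ a)))))) ^ (~(b ^ a)))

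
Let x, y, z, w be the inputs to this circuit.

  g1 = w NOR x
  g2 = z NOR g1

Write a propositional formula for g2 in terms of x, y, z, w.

z NOR (w NOR x)

g1 = w NOR x
g2 = z NOR g1 = z NOR (w NOR x)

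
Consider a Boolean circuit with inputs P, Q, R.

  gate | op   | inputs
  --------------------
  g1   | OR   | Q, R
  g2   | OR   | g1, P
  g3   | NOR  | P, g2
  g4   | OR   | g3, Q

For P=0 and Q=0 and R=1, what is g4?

g1 = 0 OR 1 = 1
g2 = 1 OR 0 = 1
g3 = 0 NOR 1 = 0
g4 = 0 OR 0 = 0

0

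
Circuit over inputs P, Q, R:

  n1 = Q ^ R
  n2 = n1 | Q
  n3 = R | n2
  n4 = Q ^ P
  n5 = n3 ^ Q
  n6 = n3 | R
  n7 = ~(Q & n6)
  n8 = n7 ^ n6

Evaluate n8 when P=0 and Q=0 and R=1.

n1 = 0 ^ 1 = 1
n2 = 1 | 0 = 1
n3 = 1 | 1 = 1
n6 = 1 | 1 = 1
n7 = ~(0 & 1) = 1
n8 = 1 ^ 1 = 0

0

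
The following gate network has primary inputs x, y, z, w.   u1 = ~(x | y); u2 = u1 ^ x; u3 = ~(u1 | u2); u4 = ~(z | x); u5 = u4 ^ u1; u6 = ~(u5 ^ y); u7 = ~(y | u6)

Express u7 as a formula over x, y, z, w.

~(y | (~(((~(z | x)) ^ (~(x | y))) ^ y)))

u1 = ~(x | y)
u4 = ~(z | x)
u5 = u4 ^ u1 = (~(z | x)) ^ (~(x | y))
u6 = ~(u5 ^ y) = ~(((~(z | x)) ^ (~(x | y))) ^ y)
u7 = ~(y | u6) = ~(y | (~(((~(z | x)) ^ (~(x | y))) ^ y)))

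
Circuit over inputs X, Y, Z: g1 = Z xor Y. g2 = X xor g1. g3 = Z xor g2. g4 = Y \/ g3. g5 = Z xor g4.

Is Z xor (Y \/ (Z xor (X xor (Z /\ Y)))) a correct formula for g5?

No

g1 = Z xor Y
g2 = X xor g1 = X xor (Z xor Y)
g3 = Z xor g2 = Z xor (X xor (Z xor Y))
g4 = Y \/ g3 = Y \/ (Z xor (X xor (Z xor Y)))
g5 = Z xor g4 = Z xor (Y \/ (Z xor (X xor (Z xor Y))))
At X=0, Y=0, Z=1: circuit gives 1, formula gives 0.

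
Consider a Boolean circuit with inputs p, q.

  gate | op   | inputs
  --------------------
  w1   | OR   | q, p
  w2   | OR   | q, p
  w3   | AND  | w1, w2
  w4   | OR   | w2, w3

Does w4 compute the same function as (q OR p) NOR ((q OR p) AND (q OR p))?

No

w1 = q OR p
w2 = q OR p
w3 = w1 AND w2 = (q OR p) AND (q OR p)
w4 = w2 OR w3 = (q OR p) OR ((q OR p) AND (q OR p))
At p=0, q=0: circuit gives 0, formula gives 1.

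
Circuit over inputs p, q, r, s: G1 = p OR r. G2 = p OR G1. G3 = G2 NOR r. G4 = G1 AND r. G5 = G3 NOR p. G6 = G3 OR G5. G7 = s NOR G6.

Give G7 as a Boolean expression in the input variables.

s NOR (((p OR (p OR r)) NOR r) OR (((p OR (p OR r)) NOR r) NOR p))

G1 = p OR r
G2 = p OR G1 = p OR (p OR r)
G3 = G2 NOR r = (p OR (p OR r)) NOR r
G5 = G3 NOR p = ((p OR (p OR r)) NOR r) NOR p
G6 = G3 OR G5 = ((p OR (p OR r)) NOR r) OR (((p OR (p OR r)) NOR r) NOR p)
G7 = s NOR G6 = s NOR (((p OR (p OR r)) NOR r) OR (((p OR (p OR r)) NOR r) NOR p))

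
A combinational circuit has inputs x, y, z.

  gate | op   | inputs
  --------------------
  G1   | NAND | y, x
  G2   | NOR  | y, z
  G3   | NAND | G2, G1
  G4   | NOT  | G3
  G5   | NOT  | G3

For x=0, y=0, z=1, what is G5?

G1 = 0 NAND 0 = 1
G2 = 0 NOR 1 = 0
G3 = 0 NAND 1 = 1
G5 = NOT 1 = 0

0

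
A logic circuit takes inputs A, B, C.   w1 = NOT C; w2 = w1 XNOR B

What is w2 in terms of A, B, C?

w1 = NOT C
w2 = w1 XNOR B = NOT C XNOR B

NOT C XNOR B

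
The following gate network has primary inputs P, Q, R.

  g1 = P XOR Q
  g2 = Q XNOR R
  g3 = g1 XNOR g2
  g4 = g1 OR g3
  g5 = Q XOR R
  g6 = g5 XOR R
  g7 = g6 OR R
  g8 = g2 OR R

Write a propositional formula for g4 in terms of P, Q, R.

(P XOR Q) OR ((P XOR Q) XNOR (Q XNOR R))

g1 = P XOR Q
g2 = Q XNOR R
g3 = g1 XNOR g2 = (P XOR Q) XNOR (Q XNOR R)
g4 = g1 OR g3 = (P XOR Q) OR ((P XOR Q) XNOR (Q XNOR R))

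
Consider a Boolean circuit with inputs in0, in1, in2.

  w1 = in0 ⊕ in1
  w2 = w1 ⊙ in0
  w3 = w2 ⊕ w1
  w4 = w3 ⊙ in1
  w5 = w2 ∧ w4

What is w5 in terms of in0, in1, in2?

w1 = in0 ⊕ in1
w2 = w1 ⊙ in0 = (in0 ⊕ in1) ⊙ in0
w3 = w2 ⊕ w1 = ((in0 ⊕ in1) ⊙ in0) ⊕ (in0 ⊕ in1)
w4 = w3 ⊙ in1 = (((in0 ⊕ in1) ⊙ in0) ⊕ (in0 ⊕ in1)) ⊙ in1
w5 = w2 ∧ w4 = ((in0 ⊕ in1) ⊙ in0) ∧ ((((in0 ⊕ in1) ⊙ in0) ⊕ (in0 ⊕ in1)) ⊙ in1)

((in0 ⊕ in1) ⊙ in0) ∧ ((((in0 ⊕ in1) ⊙ in0) ⊕ (in0 ⊕ in1)) ⊙ in1)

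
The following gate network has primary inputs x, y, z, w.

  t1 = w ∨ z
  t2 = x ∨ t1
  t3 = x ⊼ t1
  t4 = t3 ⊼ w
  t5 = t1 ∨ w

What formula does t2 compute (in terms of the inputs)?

t1 = w ∨ z
t2 = x ∨ t1 = x ∨ (w ∨ z)

x ∨ (w ∨ z)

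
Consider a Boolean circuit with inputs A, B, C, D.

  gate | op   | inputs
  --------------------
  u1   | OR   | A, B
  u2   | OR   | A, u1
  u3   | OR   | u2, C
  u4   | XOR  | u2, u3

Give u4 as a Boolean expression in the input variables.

(A OR (A OR B)) XOR ((A OR (A OR B)) OR C)

u1 = A OR B
u2 = A OR u1 = A OR (A OR B)
u3 = u2 OR C = (A OR (A OR B)) OR C
u4 = u2 XOR u3 = (A OR (A OR B)) XOR ((A OR (A OR B)) OR C)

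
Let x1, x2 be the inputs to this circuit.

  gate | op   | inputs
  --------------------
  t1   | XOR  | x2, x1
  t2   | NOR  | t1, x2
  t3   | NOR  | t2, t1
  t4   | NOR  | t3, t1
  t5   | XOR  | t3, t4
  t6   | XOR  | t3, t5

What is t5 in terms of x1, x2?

t1 = x2 XOR x1
t2 = t1 NOR x2 = (x2 XOR x1) NOR x2
t3 = t2 NOR t1 = ((x2 XOR x1) NOR x2) NOR (x2 XOR x1)
t4 = t3 NOR t1 = (((x2 XOR x1) NOR x2) NOR (x2 XOR x1)) NOR (x2 XOR x1)
t5 = t3 XOR t4 = (((x2 XOR x1) NOR x2) NOR (x2 XOR x1)) XOR ((((x2 XOR x1) NOR x2) NOR (x2 XOR x1)) NOR (x2 XOR x1))

(((x2 XOR x1) NOR x2) NOR (x2 XOR x1)) XOR ((((x2 XOR x1) NOR x2) NOR (x2 XOR x1)) NOR (x2 XOR x1))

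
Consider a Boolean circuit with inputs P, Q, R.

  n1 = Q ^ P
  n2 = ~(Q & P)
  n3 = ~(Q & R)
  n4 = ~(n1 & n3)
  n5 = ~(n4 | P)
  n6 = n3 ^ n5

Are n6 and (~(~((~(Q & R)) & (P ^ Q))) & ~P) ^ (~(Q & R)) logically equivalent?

Yes

n1 = Q ^ P
n3 = ~(Q & R)
n4 = ~(n1 & n3) = ~((Q ^ P) & (~(Q & R)))
n5 = ~(n4 | P) = ~((~((Q ^ P) & (~(Q & R)))) | P)
n6 = n3 ^ n5 = (~(Q & R)) ^ (~((~((Q ^ P) & (~(Q & R)))) | P))
At P=0, Q=1, R=0: circuit gives 0, formula gives 0.
At P=0, Q=0, R=0: circuit gives 1, formula gives 1.
Agrees on all 8 inputs.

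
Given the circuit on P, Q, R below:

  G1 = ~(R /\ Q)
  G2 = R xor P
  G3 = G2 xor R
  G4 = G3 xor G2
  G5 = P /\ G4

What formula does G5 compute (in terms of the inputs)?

G2 = R xor P
G3 = G2 xor R = (R xor P) xor R
G4 = G3 xor G2 = ((R xor P) xor R) xor (R xor P)
G5 = P /\ G4 = P /\ (((R xor P) xor R) xor (R xor P))

P /\ (((R xor P) xor R) xor (R xor P))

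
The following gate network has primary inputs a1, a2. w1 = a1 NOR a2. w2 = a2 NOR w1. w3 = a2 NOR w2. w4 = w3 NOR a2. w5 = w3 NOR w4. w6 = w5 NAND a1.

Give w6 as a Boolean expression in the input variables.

((a2 NOR (a2 NOR (a1 NOR a2))) NOR ((a2 NOR (a2 NOR (a1 NOR a2))) NOR a2)) NAND a1

w1 = a1 NOR a2
w2 = a2 NOR w1 = a2 NOR (a1 NOR a2)
w3 = a2 NOR w2 = a2 NOR (a2 NOR (a1 NOR a2))
w4 = w3 NOR a2 = (a2 NOR (a2 NOR (a1 NOR a2))) NOR a2
w5 = w3 NOR w4 = (a2 NOR (a2 NOR (a1 NOR a2))) NOR ((a2 NOR (a2 NOR (a1 NOR a2))) NOR a2)
w6 = w5 NAND a1 = ((a2 NOR (a2 NOR (a1 NOR a2))) NOR ((a2 NOR (a2 NOR (a1 NOR a2))) NOR a2)) NAND a1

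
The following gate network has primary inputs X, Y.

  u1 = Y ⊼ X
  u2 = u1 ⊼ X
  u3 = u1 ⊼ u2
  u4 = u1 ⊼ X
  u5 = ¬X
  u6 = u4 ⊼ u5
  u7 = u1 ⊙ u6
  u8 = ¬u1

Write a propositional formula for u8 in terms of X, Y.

¬(Y ⊼ X)

u1 = Y ⊼ X
u8 = ¬u1 = ¬(Y ⊼ X)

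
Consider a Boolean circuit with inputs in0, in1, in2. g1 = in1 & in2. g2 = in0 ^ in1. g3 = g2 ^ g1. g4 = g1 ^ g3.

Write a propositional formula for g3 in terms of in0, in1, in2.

(in0 ^ in1) ^ (in1 & in2)

g1 = in1 & in2
g2 = in0 ^ in1
g3 = g2 ^ g1 = (in0 ^ in1) ^ (in1 & in2)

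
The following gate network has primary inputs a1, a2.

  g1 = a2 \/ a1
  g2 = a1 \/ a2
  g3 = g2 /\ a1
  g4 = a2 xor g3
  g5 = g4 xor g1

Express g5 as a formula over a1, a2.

(a2 xor ((a1 \/ a2) /\ a1)) xor (a2 \/ a1)

g1 = a2 \/ a1
g2 = a1 \/ a2
g3 = g2 /\ a1 = (a1 \/ a2) /\ a1
g4 = a2 xor g3 = a2 xor ((a1 \/ a2) /\ a1)
g5 = g4 xor g1 = (a2 xor ((a1 \/ a2) /\ a1)) xor (a2 \/ a1)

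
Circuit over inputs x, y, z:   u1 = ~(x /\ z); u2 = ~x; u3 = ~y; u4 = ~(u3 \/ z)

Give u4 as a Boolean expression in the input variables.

u3 = ~y
u4 = ~(u3 \/ z) = ~(~y \/ z)

~(~y \/ z)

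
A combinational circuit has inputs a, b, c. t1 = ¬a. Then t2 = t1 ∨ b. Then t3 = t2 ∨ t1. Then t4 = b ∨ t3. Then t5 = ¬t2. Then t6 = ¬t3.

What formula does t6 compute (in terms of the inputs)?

¬((¬a ∨ b) ∨ ¬a)

t1 = ¬a
t2 = t1 ∨ b = ¬a ∨ b
t3 = t2 ∨ t1 = (¬a ∨ b) ∨ ¬a
t6 = ¬t3 = ¬((¬a ∨ b) ∨ ¬a)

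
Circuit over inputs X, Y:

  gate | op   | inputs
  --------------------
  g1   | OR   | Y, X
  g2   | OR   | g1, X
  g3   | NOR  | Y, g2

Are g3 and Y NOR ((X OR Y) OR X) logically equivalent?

Yes

g1 = Y OR X
g2 = g1 OR X = (Y OR X) OR X
g3 = Y NOR g2 = Y NOR ((Y OR X) OR X)
At X=0, Y=1: circuit gives 0, formula gives 0.
At X=0, Y=0: circuit gives 1, formula gives 1.
Agrees on all 4 inputs.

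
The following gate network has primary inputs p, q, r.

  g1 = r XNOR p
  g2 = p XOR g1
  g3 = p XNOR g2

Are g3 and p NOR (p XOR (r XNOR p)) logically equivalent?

No

g1 = r XNOR p
g2 = p XOR g1 = p XOR (r XNOR p)
g3 = p XNOR g2 = p XNOR (p XOR (r XNOR p))
At p=1, q=0, r=0: circuit gives 1, formula gives 0.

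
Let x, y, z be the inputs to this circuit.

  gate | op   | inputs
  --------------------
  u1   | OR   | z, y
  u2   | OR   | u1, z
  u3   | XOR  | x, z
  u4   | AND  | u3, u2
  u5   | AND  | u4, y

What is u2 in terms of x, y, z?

(z OR y) OR z

u1 = z OR y
u2 = u1 OR z = (z OR y) OR z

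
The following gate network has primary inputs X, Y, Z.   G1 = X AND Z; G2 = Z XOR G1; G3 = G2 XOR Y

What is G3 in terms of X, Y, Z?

G1 = X AND Z
G2 = Z XOR G1 = Z XOR (X AND Z)
G3 = G2 XOR Y = (Z XOR (X AND Z)) XOR Y

(Z XOR (X AND Z)) XOR Y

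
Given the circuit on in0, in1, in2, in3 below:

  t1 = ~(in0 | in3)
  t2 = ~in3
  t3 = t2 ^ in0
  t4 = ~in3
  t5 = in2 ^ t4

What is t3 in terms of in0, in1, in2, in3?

~in3 ^ in0

t2 = ~in3
t3 = t2 ^ in0 = ~in3 ^ in0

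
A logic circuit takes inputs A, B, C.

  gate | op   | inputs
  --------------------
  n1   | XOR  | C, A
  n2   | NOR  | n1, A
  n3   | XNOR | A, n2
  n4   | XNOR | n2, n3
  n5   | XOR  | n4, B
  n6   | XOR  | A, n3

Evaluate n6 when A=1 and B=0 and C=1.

1

n1 = 1 XOR 1 = 0
n2 = 0 NOR 1 = 0
n3 = 1 XNOR 0 = 0
n6 = 1 XOR 0 = 1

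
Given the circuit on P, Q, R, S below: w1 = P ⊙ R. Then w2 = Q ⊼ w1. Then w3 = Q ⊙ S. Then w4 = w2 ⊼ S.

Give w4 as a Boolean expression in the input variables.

w1 = P ⊙ R
w2 = Q ⊼ w1 = Q ⊼ (P ⊙ R)
w4 = w2 ⊼ S = (Q ⊼ (P ⊙ R)) ⊼ S

(Q ⊼ (P ⊙ R)) ⊼ S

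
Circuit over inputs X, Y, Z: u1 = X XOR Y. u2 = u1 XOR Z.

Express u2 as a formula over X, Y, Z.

(X XOR Y) XOR Z

u1 = X XOR Y
u2 = u1 XOR Z = (X XOR Y) XOR Z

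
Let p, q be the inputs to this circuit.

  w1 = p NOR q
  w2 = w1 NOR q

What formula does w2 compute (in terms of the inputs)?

w1 = p NOR q
w2 = w1 NOR q = (p NOR q) NOR q

(p NOR q) NOR q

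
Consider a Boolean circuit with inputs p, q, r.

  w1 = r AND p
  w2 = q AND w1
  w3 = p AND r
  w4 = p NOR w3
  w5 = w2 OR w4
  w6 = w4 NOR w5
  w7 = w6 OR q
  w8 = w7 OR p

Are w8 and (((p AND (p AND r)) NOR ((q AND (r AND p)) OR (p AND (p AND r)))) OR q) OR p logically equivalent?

w1 = r AND p
w2 = q AND w1 = q AND (r AND p)
w3 = p AND r
w4 = p NOR w3 = p NOR (p AND r)
w5 = w2 OR w4 = (q AND (r AND p)) OR (p NOR (p AND r))
w6 = w4 NOR w5 = (p NOR (p AND r)) NOR ((q AND (r AND p)) OR (p NOR (p AND r)))
w7 = w6 OR q = ((p NOR (p AND r)) NOR ((q AND (r AND p)) OR (p NOR (p AND r)))) OR q
w8 = w7 OR p = (((p NOR (p AND r)) NOR ((q AND (r AND p)) OR (p NOR (p AND r)))) OR q) OR p
At p=0, q=0, r=0: circuit gives 0, formula gives 1.

No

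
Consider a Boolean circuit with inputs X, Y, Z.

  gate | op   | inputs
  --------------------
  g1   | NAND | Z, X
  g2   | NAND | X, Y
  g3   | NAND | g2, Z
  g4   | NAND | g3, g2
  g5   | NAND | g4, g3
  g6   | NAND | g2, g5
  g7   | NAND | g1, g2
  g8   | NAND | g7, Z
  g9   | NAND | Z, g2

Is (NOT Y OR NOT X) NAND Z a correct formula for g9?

Yes

g2 = X NAND Y
g9 = Z NAND g2 = Z NAND (X NAND Y)
At X=0, Y=0, Z=1: circuit gives 0, formula gives 0.
At X=0, Y=0, Z=0: circuit gives 1, formula gives 1.
Agrees on all 8 inputs.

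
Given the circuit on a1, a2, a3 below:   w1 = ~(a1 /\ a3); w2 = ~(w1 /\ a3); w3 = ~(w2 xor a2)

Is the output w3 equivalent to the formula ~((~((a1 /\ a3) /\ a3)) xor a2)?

No

w1 = ~(a1 /\ a3)
w2 = ~(w1 /\ a3) = ~((~(a1 /\ a3)) /\ a3)
w3 = ~(w2 xor a2) = ~((~((~(a1 /\ a3)) /\ a3)) xor a2)
At a1=0, a2=0, a3=1: circuit gives 1, formula gives 0.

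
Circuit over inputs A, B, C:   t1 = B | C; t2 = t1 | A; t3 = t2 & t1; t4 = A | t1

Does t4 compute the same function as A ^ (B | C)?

No

t1 = B | C
t4 = A | t1 = A | (B | C)
At A=1, B=0, C=1: circuit gives 1, formula gives 0.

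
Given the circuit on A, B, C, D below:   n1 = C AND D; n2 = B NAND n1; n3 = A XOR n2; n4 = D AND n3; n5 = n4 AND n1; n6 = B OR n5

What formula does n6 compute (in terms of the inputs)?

n1 = C AND D
n2 = B NAND n1 = B NAND (C AND D)
n3 = A XOR n2 = A XOR (B NAND (C AND D))
n4 = D AND n3 = D AND (A XOR (B NAND (C AND D)))
n5 = n4 AND n1 = (D AND (A XOR (B NAND (C AND D)))) AND (C AND D)
n6 = B OR n5 = B OR ((D AND (A XOR (B NAND (C AND D)))) AND (C AND D))

B OR ((D AND (A XOR (B NAND (C AND D)))) AND (C AND D))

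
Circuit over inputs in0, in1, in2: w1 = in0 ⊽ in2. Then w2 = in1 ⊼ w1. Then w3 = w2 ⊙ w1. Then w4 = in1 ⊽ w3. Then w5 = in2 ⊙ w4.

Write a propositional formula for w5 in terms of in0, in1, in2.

in2 ⊙ (in1 ⊽ ((in1 ⊼ (in0 ⊽ in2)) ⊙ (in0 ⊽ in2)))

w1 = in0 ⊽ in2
w2 = in1 ⊼ w1 = in1 ⊼ (in0 ⊽ in2)
w3 = w2 ⊙ w1 = (in1 ⊼ (in0 ⊽ in2)) ⊙ (in0 ⊽ in2)
w4 = in1 ⊽ w3 = in1 ⊽ ((in1 ⊼ (in0 ⊽ in2)) ⊙ (in0 ⊽ in2))
w5 = in2 ⊙ w4 = in2 ⊙ (in1 ⊽ ((in1 ⊼ (in0 ⊽ in2)) ⊙ (in0 ⊽ in2)))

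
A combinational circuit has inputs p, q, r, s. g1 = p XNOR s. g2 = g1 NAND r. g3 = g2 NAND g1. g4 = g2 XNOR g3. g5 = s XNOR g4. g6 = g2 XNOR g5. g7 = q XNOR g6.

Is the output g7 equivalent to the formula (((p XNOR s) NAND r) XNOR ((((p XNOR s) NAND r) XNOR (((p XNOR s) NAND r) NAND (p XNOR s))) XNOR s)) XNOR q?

g1 = p XNOR s
g2 = g1 NAND r = (p XNOR s) NAND r
g3 = g2 NAND g1 = ((p XNOR s) NAND r) NAND (p XNOR s)
g4 = g2 XNOR g3 = ((p XNOR s) NAND r) XNOR (((p XNOR s) NAND r) NAND (p XNOR s))
g5 = s XNOR g4 = s XNOR (((p XNOR s) NAND r) XNOR (((p XNOR s) NAND r) NAND (p XNOR s)))
g6 = g2 XNOR g5 = ((p XNOR s) NAND r) XNOR (s XNOR (((p XNOR s) NAND r) XNOR (((p XNOR s) NAND r) NAND (p XNOR s))))
g7 = q XNOR g6 = q XNOR (((p XNOR s) NAND r) XNOR (s XNOR (((p XNOR s) NAND r) XNOR (((p XNOR s) NAND r) NAND (p XNOR s)))))
At p=0, q=0, r=0, s=0: circuit gives 0, formula gives 0.
At p=0, q=0, r=1, s=0: circuit gives 1, formula gives 1.
Agrees on all 16 inputs.

Yes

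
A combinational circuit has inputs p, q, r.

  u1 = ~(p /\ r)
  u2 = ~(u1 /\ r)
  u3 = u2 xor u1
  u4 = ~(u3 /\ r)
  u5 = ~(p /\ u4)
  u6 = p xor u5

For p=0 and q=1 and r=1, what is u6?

1

u1 = ~(0 /\ 1) = 1
u2 = ~(1 /\ 1) = 0
u3 = 0 xor 1 = 1
u4 = ~(1 /\ 1) = 0
u5 = ~(0 /\ 0) = 1
u6 = 0 xor 1 = 1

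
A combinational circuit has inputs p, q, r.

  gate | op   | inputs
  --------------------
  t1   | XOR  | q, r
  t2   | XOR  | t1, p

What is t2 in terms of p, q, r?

(q XOR r) XOR p

t1 = q XOR r
t2 = t1 XOR p = (q XOR r) XOR p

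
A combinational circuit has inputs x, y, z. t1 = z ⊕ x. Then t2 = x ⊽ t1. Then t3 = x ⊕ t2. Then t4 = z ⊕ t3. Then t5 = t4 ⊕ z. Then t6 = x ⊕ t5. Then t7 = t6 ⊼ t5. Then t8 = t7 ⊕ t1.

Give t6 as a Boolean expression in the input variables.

t1 = z ⊕ x
t2 = x ⊽ t1 = x ⊽ (z ⊕ x)
t3 = x ⊕ t2 = x ⊕ (x ⊽ (z ⊕ x))
t4 = z ⊕ t3 = z ⊕ (x ⊕ (x ⊽ (z ⊕ x)))
t5 = t4 ⊕ z = (z ⊕ (x ⊕ (x ⊽ (z ⊕ x)))) ⊕ z
t6 = x ⊕ t5 = x ⊕ ((z ⊕ (x ⊕ (x ⊽ (z ⊕ x)))) ⊕ z)

x ⊕ ((z ⊕ (x ⊕ (x ⊽ (z ⊕ x)))) ⊕ z)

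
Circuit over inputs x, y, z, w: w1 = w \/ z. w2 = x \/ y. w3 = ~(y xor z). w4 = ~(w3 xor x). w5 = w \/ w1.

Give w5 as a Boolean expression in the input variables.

w1 = w \/ z
w5 = w \/ w1 = w \/ (w \/ z)

w \/ (w \/ z)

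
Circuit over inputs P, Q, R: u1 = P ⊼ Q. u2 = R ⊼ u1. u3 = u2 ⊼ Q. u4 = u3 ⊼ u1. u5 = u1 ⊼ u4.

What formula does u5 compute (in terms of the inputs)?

(P ⊼ Q) ⊼ (((R ⊼ (P ⊼ Q)) ⊼ Q) ⊼ (P ⊼ Q))

u1 = P ⊼ Q
u2 = R ⊼ u1 = R ⊼ (P ⊼ Q)
u3 = u2 ⊼ Q = (R ⊼ (P ⊼ Q)) ⊼ Q
u4 = u3 ⊼ u1 = ((R ⊼ (P ⊼ Q)) ⊼ Q) ⊼ (P ⊼ Q)
u5 = u1 ⊼ u4 = (P ⊼ Q) ⊼ (((R ⊼ (P ⊼ Q)) ⊼ Q) ⊼ (P ⊼ Q))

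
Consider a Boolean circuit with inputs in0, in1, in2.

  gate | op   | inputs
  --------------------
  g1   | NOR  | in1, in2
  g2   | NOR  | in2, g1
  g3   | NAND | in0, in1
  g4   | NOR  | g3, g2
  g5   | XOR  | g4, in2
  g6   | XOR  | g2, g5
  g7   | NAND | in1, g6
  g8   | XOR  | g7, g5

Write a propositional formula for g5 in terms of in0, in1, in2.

((in0 NAND in1) NOR (in2 NOR (in1 NOR in2))) XOR in2

g1 = in1 NOR in2
g2 = in2 NOR g1 = in2 NOR (in1 NOR in2)
g3 = in0 NAND in1
g4 = g3 NOR g2 = (in0 NAND in1) NOR (in2 NOR (in1 NOR in2))
g5 = g4 XOR in2 = ((in0 NAND in1) NOR (in2 NOR (in1 NOR in2))) XOR in2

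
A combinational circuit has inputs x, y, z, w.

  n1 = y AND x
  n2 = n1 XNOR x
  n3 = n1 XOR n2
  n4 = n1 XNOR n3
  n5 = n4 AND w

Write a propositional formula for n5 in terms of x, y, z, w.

n1 = y AND x
n2 = n1 XNOR x = (y AND x) XNOR x
n3 = n1 XOR n2 = (y AND x) XOR ((y AND x) XNOR x)
n4 = n1 XNOR n3 = (y AND x) XNOR ((y AND x) XOR ((y AND x) XNOR x))
n5 = n4 AND w = ((y AND x) XNOR ((y AND x) XOR ((y AND x) XNOR x))) AND w

((y AND x) XNOR ((y AND x) XOR ((y AND x) XNOR x))) AND w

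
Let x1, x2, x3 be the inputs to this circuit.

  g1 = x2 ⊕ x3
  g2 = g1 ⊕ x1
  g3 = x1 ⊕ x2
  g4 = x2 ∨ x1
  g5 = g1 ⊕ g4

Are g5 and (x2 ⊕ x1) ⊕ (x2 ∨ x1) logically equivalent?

No

g1 = x2 ⊕ x3
g4 = x2 ∨ x1
g5 = g1 ⊕ g4 = (x2 ⊕ x3) ⊕ (x2 ∨ x1)
At x1=0, x2=0, x3=1: circuit gives 1, formula gives 0.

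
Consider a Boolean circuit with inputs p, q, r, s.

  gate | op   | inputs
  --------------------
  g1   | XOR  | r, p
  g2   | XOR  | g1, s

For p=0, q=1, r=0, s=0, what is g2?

g1 = 0 XOR 0 = 0
g2 = 0 XOR 0 = 0

0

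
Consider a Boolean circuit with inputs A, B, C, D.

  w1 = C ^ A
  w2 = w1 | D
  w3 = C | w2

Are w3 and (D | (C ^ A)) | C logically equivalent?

w1 = C ^ A
w2 = w1 | D = (C ^ A) | D
w3 = C | w2 = C | ((C ^ A) | D)
At A=0, B=0, C=0, D=0: circuit gives 0, formula gives 0.
At A=0, B=0, C=0, D=1: circuit gives 1, formula gives 1.
Agrees on all 16 inputs.

Yes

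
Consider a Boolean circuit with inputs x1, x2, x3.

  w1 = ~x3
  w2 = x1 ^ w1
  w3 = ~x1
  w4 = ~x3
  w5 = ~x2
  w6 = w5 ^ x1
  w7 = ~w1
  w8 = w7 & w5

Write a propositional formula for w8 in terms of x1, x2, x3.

w1 = ~x3
w5 = ~x2
w7 = ~w1 = ~~x3
w8 = w7 & w5 = ~~x3 & ~x2

~~x3 & ~x2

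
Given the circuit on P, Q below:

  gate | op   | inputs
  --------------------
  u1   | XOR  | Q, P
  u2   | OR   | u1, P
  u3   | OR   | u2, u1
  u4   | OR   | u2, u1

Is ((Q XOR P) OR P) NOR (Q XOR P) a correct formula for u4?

u1 = Q XOR P
u2 = u1 OR P = (Q XOR P) OR P
u4 = u2 OR u1 = ((Q XOR P) OR P) OR (Q XOR P)
At P=0, Q=0: circuit gives 0, formula gives 1.

No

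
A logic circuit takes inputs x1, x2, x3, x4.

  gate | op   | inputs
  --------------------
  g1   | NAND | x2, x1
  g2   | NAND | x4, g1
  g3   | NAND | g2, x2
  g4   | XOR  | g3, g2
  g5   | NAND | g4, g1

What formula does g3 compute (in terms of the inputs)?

(x4 NAND (x2 NAND x1)) NAND x2

g1 = x2 NAND x1
g2 = x4 NAND g1 = x4 NAND (x2 NAND x1)
g3 = g2 NAND x2 = (x4 NAND (x2 NAND x1)) NAND x2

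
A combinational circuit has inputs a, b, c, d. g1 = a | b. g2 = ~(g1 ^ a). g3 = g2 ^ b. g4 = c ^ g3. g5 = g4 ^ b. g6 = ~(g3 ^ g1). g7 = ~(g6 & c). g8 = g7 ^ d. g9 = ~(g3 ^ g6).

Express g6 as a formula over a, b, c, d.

~(((~((a | b) ^ a)) ^ b) ^ (a | b))

g1 = a | b
g2 = ~(g1 ^ a) = ~((a | b) ^ a)
g3 = g2 ^ b = (~((a | b) ^ a)) ^ b
g6 = ~(g3 ^ g1) = ~(((~((a | b) ^ a)) ^ b) ^ (a | b))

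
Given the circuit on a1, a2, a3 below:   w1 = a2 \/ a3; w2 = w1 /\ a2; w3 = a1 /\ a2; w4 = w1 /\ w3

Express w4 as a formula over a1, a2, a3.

(a2 \/ a3) /\ (a1 /\ a2)

w1 = a2 \/ a3
w3 = a1 /\ a2
w4 = w1 /\ w3 = (a2 \/ a3) /\ (a1 /\ a2)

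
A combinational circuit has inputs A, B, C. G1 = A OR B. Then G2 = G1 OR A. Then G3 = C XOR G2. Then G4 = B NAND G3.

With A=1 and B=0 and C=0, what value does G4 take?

1

G1 = 1 OR 0 = 1
G2 = 1 OR 1 = 1
G3 = 0 XOR 1 = 1
G4 = 0 NAND 1 = 1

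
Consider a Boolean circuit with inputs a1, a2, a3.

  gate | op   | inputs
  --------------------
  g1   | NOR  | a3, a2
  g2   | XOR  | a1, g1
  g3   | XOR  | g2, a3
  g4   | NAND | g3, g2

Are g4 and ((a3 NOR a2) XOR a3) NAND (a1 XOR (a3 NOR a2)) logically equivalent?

g1 = a3 NOR a2
g2 = a1 XOR g1 = a1 XOR (a3 NOR a2)
g3 = g2 XOR a3 = (a1 XOR (a3 NOR a2)) XOR a3
g4 = g3 NAND g2 = ((a1 XOR (a3 NOR a2)) XOR a3) NAND (a1 XOR (a3 NOR a2))
At a1=1, a2=0, a3=1: circuit gives 1, formula gives 0.

No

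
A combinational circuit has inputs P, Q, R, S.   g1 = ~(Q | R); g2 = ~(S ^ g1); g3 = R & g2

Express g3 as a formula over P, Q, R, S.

g1 = ~(Q | R)
g2 = ~(S ^ g1) = ~(S ^ (~(Q | R)))
g3 = R & g2 = R & (~(S ^ (~(Q | R))))

R & (~(S ^ (~(Q | R))))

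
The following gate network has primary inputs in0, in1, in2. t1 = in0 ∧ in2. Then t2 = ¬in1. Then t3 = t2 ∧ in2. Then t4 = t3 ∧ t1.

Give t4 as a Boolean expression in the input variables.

(¬in1 ∧ in2) ∧ (in0 ∧ in2)

t1 = in0 ∧ in2
t2 = ¬in1
t3 = t2 ∧ in2 = ¬in1 ∧ in2
t4 = t3 ∧ t1 = (¬in1 ∧ in2) ∧ (in0 ∧ in2)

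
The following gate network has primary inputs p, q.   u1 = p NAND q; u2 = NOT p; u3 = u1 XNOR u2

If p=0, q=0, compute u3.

1

u1 = 0 NAND 0 = 1
u2 = NOT 0 = 1
u3 = 1 XNOR 1 = 1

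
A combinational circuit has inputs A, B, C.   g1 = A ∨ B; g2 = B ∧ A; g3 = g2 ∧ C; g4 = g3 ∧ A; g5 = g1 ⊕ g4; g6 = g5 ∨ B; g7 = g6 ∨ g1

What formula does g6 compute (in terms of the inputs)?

g1 = A ∨ B
g2 = B ∧ A
g3 = g2 ∧ C = (B ∧ A) ∧ C
g4 = g3 ∧ A = ((B ∧ A) ∧ C) ∧ A
g5 = g1 ⊕ g4 = (A ∨ B) ⊕ (((B ∧ A) ∧ C) ∧ A)
g6 = g5 ∨ B = ((A ∨ B) ⊕ (((B ∧ A) ∧ C) ∧ A)) ∨ B

((A ∨ B) ⊕ (((B ∧ A) ∧ C) ∧ A)) ∨ B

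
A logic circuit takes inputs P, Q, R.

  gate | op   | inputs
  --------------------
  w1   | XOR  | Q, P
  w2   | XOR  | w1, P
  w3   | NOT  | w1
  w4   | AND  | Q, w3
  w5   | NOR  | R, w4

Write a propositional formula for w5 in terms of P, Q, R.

R NOR (Q AND NOT (Q XOR P))

w1 = Q XOR P
w3 = NOT w1 = NOT (Q XOR P)
w4 = Q AND w3 = Q AND NOT (Q XOR P)
w5 = R NOR w4 = R NOR (Q AND NOT (Q XOR P))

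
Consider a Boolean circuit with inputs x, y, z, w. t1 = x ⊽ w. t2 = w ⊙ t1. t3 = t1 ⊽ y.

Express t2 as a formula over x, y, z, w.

w ⊙ (x ⊽ w)

t1 = x ⊽ w
t2 = w ⊙ t1 = w ⊙ (x ⊽ w)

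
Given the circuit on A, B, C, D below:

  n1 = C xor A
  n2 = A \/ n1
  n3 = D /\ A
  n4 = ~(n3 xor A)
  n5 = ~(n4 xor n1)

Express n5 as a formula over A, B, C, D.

n1 = C xor A
n3 = D /\ A
n4 = ~(n3 xor A) = ~((D /\ A) xor A)
n5 = ~(n4 xor n1) = ~((~((D /\ A) xor A)) xor (C xor A))

~((~((D /\ A) xor A)) xor (C xor A))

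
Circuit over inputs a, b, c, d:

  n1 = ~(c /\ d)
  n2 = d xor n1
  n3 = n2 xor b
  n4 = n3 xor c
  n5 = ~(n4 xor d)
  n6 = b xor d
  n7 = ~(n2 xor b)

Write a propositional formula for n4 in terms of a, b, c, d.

n1 = ~(c /\ d)
n2 = d xor n1 = d xor (~(c /\ d))
n3 = n2 xor b = (d xor (~(c /\ d))) xor b
n4 = n3 xor c = ((d xor (~(c /\ d))) xor b) xor c

((d xor (~(c /\ d))) xor b) xor c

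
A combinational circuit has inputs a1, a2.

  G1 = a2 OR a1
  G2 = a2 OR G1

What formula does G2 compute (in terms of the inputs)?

a2 OR (a2 OR a1)

G1 = a2 OR a1
G2 = a2 OR G1 = a2 OR (a2 OR a1)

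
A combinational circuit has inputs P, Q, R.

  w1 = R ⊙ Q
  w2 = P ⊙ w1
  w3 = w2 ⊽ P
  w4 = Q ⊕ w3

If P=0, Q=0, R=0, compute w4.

w1 = 0 ⊙ 0 = 1
w2 = 0 ⊙ 1 = 0
w3 = 0 ⊽ 0 = 1
w4 = 0 ⊕ 1 = 1

1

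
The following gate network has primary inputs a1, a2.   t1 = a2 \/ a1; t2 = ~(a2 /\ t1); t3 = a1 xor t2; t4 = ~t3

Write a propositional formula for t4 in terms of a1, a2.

~(a1 xor (~(a2 /\ (a2 \/ a1))))

t1 = a2 \/ a1
t2 = ~(a2 /\ t1) = ~(a2 /\ (a2 \/ a1))
t3 = a1 xor t2 = a1 xor (~(a2 /\ (a2 \/ a1)))
t4 = ~t3 = ~(a1 xor (~(a2 /\ (a2 \/ a1))))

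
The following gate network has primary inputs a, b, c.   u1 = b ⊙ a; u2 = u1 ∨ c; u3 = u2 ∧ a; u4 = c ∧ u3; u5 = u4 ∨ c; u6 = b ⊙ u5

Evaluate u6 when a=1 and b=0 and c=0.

u1 = 0 ⊙ 1 = 0
u2 = 0 ∨ 0 = 0
u3 = 0 ∧ 1 = 0
u4 = 0 ∧ 0 = 0
u5 = 0 ∨ 0 = 0
u6 = 0 ⊙ 0 = 1

1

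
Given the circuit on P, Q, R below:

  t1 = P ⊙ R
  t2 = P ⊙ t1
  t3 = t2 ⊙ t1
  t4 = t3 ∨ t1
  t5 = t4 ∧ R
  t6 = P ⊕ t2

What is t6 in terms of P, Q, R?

t1 = P ⊙ R
t2 = P ⊙ t1 = P ⊙ (P ⊙ R)
t6 = P ⊕ t2 = P ⊕ (P ⊙ (P ⊙ R))

P ⊕ (P ⊙ (P ⊙ R))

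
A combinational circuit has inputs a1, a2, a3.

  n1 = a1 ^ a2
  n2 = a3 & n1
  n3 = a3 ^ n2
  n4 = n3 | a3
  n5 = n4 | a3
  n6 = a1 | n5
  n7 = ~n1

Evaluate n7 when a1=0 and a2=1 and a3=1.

0

n1 = 0 ^ 1 = 1
n7 = ~1 = 0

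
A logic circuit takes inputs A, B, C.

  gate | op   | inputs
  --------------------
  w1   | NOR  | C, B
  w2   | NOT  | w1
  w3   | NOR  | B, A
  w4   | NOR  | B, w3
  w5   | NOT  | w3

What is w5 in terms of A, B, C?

NOT (B NOR A)

w3 = B NOR A
w5 = NOT w3 = NOT (B NOR A)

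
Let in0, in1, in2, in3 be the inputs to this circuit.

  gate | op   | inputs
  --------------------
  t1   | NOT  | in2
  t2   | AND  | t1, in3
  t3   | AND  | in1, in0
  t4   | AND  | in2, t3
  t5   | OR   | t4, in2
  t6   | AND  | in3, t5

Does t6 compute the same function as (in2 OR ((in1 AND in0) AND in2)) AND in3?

Yes

t3 = in1 AND in0
t4 = in2 AND t3 = in2 AND (in1 AND in0)
t5 = t4 OR in2 = (in2 AND (in1 AND in0)) OR in2
t6 = in3 AND t5 = in3 AND ((in2 AND (in1 AND in0)) OR in2)
At in0=0, in1=0, in2=0, in3=0: circuit gives 0, formula gives 0.
At in0=0, in1=0, in2=1, in3=1: circuit gives 1, formula gives 1.
Agrees on all 16 inputs.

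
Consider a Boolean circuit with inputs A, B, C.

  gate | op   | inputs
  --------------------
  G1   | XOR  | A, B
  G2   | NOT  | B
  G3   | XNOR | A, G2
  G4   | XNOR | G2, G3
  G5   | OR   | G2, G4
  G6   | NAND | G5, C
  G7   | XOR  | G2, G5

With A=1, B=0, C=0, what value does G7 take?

0

G2 = NOT 0 = 1
G3 = 1 XNOR 1 = 1
G4 = 1 XNOR 1 = 1
G5 = 1 OR 1 = 1
G7 = 1 XOR 1 = 0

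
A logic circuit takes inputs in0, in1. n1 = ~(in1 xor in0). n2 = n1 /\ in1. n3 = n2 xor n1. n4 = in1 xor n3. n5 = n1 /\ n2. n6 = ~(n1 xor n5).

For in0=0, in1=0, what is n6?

n1 = ~(0 xor 0) = 1
n2 = 1 /\ 0 = 0
n5 = 1 /\ 0 = 0
n6 = ~(1 xor 0) = 0

0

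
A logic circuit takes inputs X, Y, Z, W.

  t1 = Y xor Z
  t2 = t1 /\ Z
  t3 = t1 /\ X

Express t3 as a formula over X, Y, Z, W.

(Y xor Z) /\ X

t1 = Y xor Z
t3 = t1 /\ X = (Y xor Z) /\ X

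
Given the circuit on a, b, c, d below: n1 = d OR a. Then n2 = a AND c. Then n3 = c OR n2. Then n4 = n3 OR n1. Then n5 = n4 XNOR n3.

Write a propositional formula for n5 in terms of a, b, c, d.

((c OR (a AND c)) OR (d OR a)) XNOR (c OR (a AND c))

n1 = d OR a
n2 = a AND c
n3 = c OR n2 = c OR (a AND c)
n4 = n3 OR n1 = (c OR (a AND c)) OR (d OR a)
n5 = n4 XNOR n3 = ((c OR (a AND c)) OR (d OR a)) XNOR (c OR (a AND c))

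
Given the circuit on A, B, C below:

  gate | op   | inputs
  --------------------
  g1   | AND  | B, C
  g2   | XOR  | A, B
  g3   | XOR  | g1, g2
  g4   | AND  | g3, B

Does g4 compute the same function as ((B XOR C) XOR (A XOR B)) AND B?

No

g1 = B AND C
g2 = A XOR B
g3 = g1 XOR g2 = (B AND C) XOR (A XOR B)
g4 = g3 AND B = ((B AND C) XOR (A XOR B)) AND B
At A=0, B=1, C=0: circuit gives 1, formula gives 0.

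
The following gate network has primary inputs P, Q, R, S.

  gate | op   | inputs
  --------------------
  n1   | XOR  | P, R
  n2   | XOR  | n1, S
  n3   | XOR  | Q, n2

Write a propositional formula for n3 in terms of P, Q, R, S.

n1 = P XOR R
n2 = n1 XOR S = (P XOR R) XOR S
n3 = Q XOR n2 = Q XOR ((P XOR R) XOR S)

Q XOR ((P XOR R) XOR S)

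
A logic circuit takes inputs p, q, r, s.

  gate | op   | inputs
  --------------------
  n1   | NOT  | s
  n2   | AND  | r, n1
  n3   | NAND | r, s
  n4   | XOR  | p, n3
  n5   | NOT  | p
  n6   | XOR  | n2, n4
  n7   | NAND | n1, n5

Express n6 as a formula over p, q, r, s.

n1 = NOT s
n2 = r AND n1 = r AND NOT s
n3 = r NAND s
n4 = p XOR n3 = p XOR (r NAND s)
n6 = n2 XOR n4 = (r AND NOT s) XOR (p XOR (r NAND s))

(r AND NOT s) XOR (p XOR (r NAND s))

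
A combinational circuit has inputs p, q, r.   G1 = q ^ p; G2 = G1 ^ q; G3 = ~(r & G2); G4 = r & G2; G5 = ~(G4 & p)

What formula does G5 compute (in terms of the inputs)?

~((r & ((q ^ p) ^ q)) & p)

G1 = q ^ p
G2 = G1 ^ q = (q ^ p) ^ q
G4 = r & G2 = r & ((q ^ p) ^ q)
G5 = ~(G4 & p) = ~((r & ((q ^ p) ^ q)) & p)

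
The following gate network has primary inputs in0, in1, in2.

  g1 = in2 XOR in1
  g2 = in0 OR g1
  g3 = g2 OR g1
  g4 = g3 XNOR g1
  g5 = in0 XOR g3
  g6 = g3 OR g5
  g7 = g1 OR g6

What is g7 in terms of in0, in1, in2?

(in2 XOR in1) OR (((in0 OR (in2 XOR in1)) OR (in2 XOR in1)) OR (in0 XOR ((in0 OR (in2 XOR in1)) OR (in2 XOR in1))))

g1 = in2 XOR in1
g2 = in0 OR g1 = in0 OR (in2 XOR in1)
g3 = g2 OR g1 = (in0 OR (in2 XOR in1)) OR (in2 XOR in1)
g5 = in0 XOR g3 = in0 XOR ((in0 OR (in2 XOR in1)) OR (in2 XOR in1))
g6 = g3 OR g5 = ((in0 OR (in2 XOR in1)) OR (in2 XOR in1)) OR (in0 XOR ((in0 OR (in2 XOR in1)) OR (in2 XOR in1)))
g7 = g1 OR g6 = (in2 XOR in1) OR (((in0 OR (in2 XOR in1)) OR (in2 XOR in1)) OR (in0 XOR ((in0 OR (in2 XOR in1)) OR (in2 XOR in1))))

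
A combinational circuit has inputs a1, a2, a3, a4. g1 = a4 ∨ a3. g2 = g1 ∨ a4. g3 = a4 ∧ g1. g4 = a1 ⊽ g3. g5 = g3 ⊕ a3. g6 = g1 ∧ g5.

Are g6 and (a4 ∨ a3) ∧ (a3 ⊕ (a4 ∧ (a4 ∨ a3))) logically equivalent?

Yes

g1 = a4 ∨ a3
g3 = a4 ∧ g1 = a4 ∧ (a4 ∨ a3)
g5 = g3 ⊕ a3 = (a4 ∧ (a4 ∨ a3)) ⊕ a3
g6 = g1 ∧ g5 = (a4 ∨ a3) ∧ ((a4 ∧ (a4 ∨ a3)) ⊕ a3)
At a1=0, a2=0, a3=0, a4=0: circuit gives 0, formula gives 0.
At a1=0, a2=0, a3=0, a4=1: circuit gives 1, formula gives 1.
Agrees on all 16 inputs.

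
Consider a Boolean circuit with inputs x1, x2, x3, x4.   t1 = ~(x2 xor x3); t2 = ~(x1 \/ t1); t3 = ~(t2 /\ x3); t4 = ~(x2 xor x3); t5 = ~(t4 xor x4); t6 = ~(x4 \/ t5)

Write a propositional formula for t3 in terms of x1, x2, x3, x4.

~((~(x1 \/ (~(x2 xor x3)))) /\ x3)

t1 = ~(x2 xor x3)
t2 = ~(x1 \/ t1) = ~(x1 \/ (~(x2 xor x3)))
t3 = ~(t2 /\ x3) = ~((~(x1 \/ (~(x2 xor x3)))) /\ x3)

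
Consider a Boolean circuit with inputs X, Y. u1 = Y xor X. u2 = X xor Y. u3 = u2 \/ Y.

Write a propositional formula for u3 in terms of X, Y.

u2 = X xor Y
u3 = u2 \/ Y = (X xor Y) \/ Y

(X xor Y) \/ Y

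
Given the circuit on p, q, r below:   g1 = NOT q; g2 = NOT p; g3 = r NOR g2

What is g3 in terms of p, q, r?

g2 = NOT p
g3 = r NOR g2 = r NOR NOT p

r NOR NOT p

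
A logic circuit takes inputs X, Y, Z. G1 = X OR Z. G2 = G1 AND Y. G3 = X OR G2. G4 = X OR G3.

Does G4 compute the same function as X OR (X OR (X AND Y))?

No

G1 = X OR Z
G2 = G1 AND Y = (X OR Z) AND Y
G3 = X OR G2 = X OR ((X OR Z) AND Y)
G4 = X OR G3 = X OR (X OR ((X OR Z) AND Y))
At X=0, Y=1, Z=1: circuit gives 1, formula gives 0.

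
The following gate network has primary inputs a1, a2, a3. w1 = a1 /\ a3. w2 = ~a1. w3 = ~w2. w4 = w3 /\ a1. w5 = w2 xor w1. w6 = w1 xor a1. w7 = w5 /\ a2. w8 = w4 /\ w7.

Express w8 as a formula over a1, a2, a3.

w1 = a1 /\ a3
w2 = ~a1
w3 = ~w2 = ~~a1
w4 = w3 /\ a1 = ~~a1 /\ a1
w5 = w2 xor w1 = ~a1 xor (a1 /\ a3)
w7 = w5 /\ a2 = (~a1 xor (a1 /\ a3)) /\ a2
w8 = w4 /\ w7 = (~~a1 /\ a1) /\ ((~a1 xor (a1 /\ a3)) /\ a2)

(~~a1 /\ a1) /\ ((~a1 xor (a1 /\ a3)) /\ a2)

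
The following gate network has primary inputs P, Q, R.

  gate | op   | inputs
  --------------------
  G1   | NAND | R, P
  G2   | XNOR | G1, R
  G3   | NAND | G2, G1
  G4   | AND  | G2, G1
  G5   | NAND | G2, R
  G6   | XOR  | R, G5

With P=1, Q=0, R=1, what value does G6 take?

0

G1 = 1 NAND 1 = 0
G2 = 0 XNOR 1 = 0
G5 = 0 NAND 1 = 1
G6 = 1 XOR 1 = 0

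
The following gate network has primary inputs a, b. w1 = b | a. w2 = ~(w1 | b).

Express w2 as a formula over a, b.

~((b | a) | b)

w1 = b | a
w2 = ~(w1 | b) = ~((b | a) | b)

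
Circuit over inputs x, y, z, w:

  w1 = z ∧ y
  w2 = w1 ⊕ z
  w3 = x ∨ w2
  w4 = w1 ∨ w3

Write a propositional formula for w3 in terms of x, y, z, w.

x ∨ ((z ∧ y) ⊕ z)

w1 = z ∧ y
w2 = w1 ⊕ z = (z ∧ y) ⊕ z
w3 = x ∨ w2 = x ∨ ((z ∧ y) ⊕ z)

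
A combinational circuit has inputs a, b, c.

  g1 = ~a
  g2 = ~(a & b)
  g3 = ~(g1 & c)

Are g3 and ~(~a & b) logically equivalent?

No

g1 = ~a
g3 = ~(g1 & c) = ~(~a & c)
At a=0, b=0, c=1: circuit gives 0, formula gives 1.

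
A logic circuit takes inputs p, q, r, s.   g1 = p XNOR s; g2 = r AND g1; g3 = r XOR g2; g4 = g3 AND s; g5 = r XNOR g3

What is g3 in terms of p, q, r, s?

r XOR (r AND (p XNOR s))

g1 = p XNOR s
g2 = r AND g1 = r AND (p XNOR s)
g3 = r XOR g2 = r XOR (r AND (p XNOR s))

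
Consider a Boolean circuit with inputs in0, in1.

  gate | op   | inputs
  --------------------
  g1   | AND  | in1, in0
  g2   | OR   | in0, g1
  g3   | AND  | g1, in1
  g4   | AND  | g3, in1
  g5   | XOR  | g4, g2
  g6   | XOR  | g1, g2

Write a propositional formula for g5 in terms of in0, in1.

g1 = in1 AND in0
g2 = in0 OR g1 = in0 OR (in1 AND in0)
g3 = g1 AND in1 = (in1 AND in0) AND in1
g4 = g3 AND in1 = ((in1 AND in0) AND in1) AND in1
g5 = g4 XOR g2 = (((in1 AND in0) AND in1) AND in1) XOR (in0 OR (in1 AND in0))

(((in1 AND in0) AND in1) AND in1) XOR (in0 OR (in1 AND in0))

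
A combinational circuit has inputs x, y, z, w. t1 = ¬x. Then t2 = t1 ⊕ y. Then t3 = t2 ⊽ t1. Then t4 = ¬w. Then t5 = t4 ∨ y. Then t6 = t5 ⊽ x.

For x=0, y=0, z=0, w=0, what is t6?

t4 = ¬0 = 1
t5 = 1 ∨ 0 = 1
t6 = 1 ⊽ 0 = 0

0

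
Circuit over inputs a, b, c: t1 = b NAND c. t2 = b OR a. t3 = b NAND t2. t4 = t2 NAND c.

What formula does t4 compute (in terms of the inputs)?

(b OR a) NAND c

t2 = b OR a
t4 = t2 NAND c = (b OR a) NAND c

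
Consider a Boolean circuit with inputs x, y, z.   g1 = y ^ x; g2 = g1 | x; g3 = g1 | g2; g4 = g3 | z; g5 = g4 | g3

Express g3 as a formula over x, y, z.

(y ^ x) | ((y ^ x) | x)

g1 = y ^ x
g2 = g1 | x = (y ^ x) | x
g3 = g1 | g2 = (y ^ x) | ((y ^ x) | x)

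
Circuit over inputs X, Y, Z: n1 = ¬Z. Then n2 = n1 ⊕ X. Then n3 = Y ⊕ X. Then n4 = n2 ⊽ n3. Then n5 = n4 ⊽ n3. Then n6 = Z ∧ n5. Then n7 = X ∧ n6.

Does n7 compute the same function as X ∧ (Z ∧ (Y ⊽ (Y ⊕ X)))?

n1 = ¬Z
n2 = n1 ⊕ X = ¬Z ⊕ X
n3 = Y ⊕ X
n4 = n2 ⊽ n3 = (¬Z ⊕ X) ⊽ (Y ⊕ X)
n5 = n4 ⊽ n3 = ((¬Z ⊕ X) ⊽ (Y ⊕ X)) ⊽ (Y ⊕ X)
n6 = Z ∧ n5 = Z ∧ (((¬Z ⊕ X) ⊽ (Y ⊕ X)) ⊽ (Y ⊕ X))
n7 = X ∧ n6 = X ∧ (Z ∧ (((¬Z ⊕ X) ⊽ (Y ⊕ X)) ⊽ (Y ⊕ X)))
At X=1, Y=1, Z=1: circuit gives 1, formula gives 0.

No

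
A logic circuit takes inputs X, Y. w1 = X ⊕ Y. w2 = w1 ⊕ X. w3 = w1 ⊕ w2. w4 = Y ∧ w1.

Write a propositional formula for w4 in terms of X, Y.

w1 = X ⊕ Y
w4 = Y ∧ w1 = Y ∧ (X ⊕ Y)

Y ∧ (X ⊕ Y)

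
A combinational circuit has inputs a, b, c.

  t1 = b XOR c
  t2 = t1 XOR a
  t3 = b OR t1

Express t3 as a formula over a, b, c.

t1 = b XOR c
t3 = b OR t1 = b OR (b XOR c)

b OR (b XOR c)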